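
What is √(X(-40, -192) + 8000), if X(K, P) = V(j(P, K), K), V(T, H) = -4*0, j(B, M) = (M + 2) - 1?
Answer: 40*√5 ≈ 89.443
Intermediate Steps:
j(B, M) = 1 + M (j(B, M) = (2 + M) - 1 = 1 + M)
V(T, H) = 0
X(K, P) = 0
√(X(-40, -192) + 8000) = √(0 + 8000) = √8000 = 40*√5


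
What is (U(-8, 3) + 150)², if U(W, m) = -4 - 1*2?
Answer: 20736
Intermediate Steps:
U(W, m) = -6 (U(W, m) = -4 - 2 = -6)
(U(-8, 3) + 150)² = (-6 + 150)² = 144² = 20736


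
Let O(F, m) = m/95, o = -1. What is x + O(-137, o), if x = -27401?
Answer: -2603096/95 ≈ -27401.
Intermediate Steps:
O(F, m) = m/95 (O(F, m) = m*(1/95) = m/95)
x + O(-137, o) = -27401 + (1/95)*(-1) = -27401 - 1/95 = -2603096/95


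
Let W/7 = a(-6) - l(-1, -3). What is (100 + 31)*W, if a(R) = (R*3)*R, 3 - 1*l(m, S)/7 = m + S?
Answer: 54103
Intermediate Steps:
l(m, S) = 21 - 7*S - 7*m (l(m, S) = 21 - 7*(m + S) = 21 - 7*(S + m) = 21 + (-7*S - 7*m) = 21 - 7*S - 7*m)
a(R) = 3*R**2 (a(R) = (3*R)*R = 3*R**2)
W = 413 (W = 7*(3*(-6)**2 - (21 - 7*(-3) - 7*(-1))) = 7*(3*36 - (21 + 21 + 7)) = 7*(108 - 1*49) = 7*(108 - 49) = 7*59 = 413)
(100 + 31)*W = (100 + 31)*413 = 131*413 = 54103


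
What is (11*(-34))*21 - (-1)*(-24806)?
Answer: -32660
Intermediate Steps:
(11*(-34))*21 - (-1)*(-24806) = -374*21 - 1*24806 = -7854 - 24806 = -32660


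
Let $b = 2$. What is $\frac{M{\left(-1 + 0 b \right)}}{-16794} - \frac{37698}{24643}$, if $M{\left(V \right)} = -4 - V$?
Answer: $- \frac{211008761}{137951514} \approx -1.5296$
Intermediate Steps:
$\frac{M{\left(-1 + 0 b \right)}}{-16794} - \frac{37698}{24643} = \frac{-4 - \left(-1 + 0 \cdot 2\right)}{-16794} - \frac{37698}{24643} = \left(-4 - \left(-1 + 0\right)\right) \left(- \frac{1}{16794}\right) - \frac{37698}{24643} = \left(-4 - -1\right) \left(- \frac{1}{16794}\right) - \frac{37698}{24643} = \left(-4 + 1\right) \left(- \frac{1}{16794}\right) - \frac{37698}{24643} = \left(-3\right) \left(- \frac{1}{16794}\right) - \frac{37698}{24643} = \frac{1}{5598} - \frac{37698}{24643} = - \frac{211008761}{137951514}$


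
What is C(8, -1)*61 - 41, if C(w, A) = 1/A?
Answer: -102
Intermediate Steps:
C(w, A) = 1/A
C(8, -1)*61 - 41 = 61/(-1) - 41 = -1*61 - 41 = -61 - 41 = -102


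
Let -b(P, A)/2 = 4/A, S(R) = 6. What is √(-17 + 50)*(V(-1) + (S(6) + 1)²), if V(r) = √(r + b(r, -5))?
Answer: √33*(245 + √15)/5 ≈ 285.93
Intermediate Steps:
b(P, A) = -8/A
V(r) = √(8/5 + r) (V(r) = √(r - 8/(-5)) = √(r - 8*(-⅕)) = √(r + 8/5) = √(8/5 + r))
√(-17 + 50)*(V(-1) + (S(6) + 1)²) = √(-17 + 50)*(√(40 + 25*(-1))/5 + (6 + 1)²) = √33*(√(40 - 25)/5 + 7²) = √33*(√15/5 + 49) = √33*(49 + √15/5)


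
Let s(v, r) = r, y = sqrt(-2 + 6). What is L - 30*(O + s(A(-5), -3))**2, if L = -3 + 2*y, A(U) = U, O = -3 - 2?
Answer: -1919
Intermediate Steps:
O = -5
y = 2 (y = sqrt(4) = 2)
L = 1 (L = -3 + 2*2 = -3 + 4 = 1)
L - 30*(O + s(A(-5), -3))**2 = 1 - 30*(-5 - 3)**2 = 1 - 30*(-8)**2 = 1 - 30*64 = 1 - 1920 = -1919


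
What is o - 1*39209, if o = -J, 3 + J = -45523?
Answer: 6317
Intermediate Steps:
J = -45526 (J = -3 - 45523 = -45526)
o = 45526 (o = -1*(-45526) = 45526)
o - 1*39209 = 45526 - 1*39209 = 45526 - 39209 = 6317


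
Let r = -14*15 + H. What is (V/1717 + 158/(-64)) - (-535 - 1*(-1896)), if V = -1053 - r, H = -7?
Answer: -74941179/54944 ≈ -1364.0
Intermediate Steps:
r = -217 (r = -14*15 - 7 = -210 - 7 = -217)
V = -836 (V = -1053 - 1*(-217) = -1053 + 217 = -836)
(V/1717 + 158/(-64)) - (-535 - 1*(-1896)) = (-836/1717 + 158/(-64)) - (-535 - 1*(-1896)) = (-836*1/1717 + 158*(-1/64)) - (-535 + 1896) = (-836/1717 - 79/32) - 1*1361 = -162395/54944 - 1361 = -74941179/54944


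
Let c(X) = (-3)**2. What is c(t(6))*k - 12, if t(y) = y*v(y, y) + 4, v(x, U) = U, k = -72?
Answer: -660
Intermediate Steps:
t(y) = 4 + y**2 (t(y) = y*y + 4 = y**2 + 4 = 4 + y**2)
c(X) = 9
c(t(6))*k - 12 = 9*(-72) - 12 = -648 - 12 = -660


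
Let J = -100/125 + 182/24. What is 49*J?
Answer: 19943/60 ≈ 332.38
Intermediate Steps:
J = 407/60 (J = -100*1/125 + 182*(1/24) = -4/5 + 91/12 = 407/60 ≈ 6.7833)
49*J = 49*(407/60) = 19943/60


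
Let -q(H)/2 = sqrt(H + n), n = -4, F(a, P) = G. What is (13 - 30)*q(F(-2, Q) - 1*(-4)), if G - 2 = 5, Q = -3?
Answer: 34*sqrt(7) ≈ 89.956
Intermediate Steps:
G = 7 (G = 2 + 5 = 7)
F(a, P) = 7
q(H) = -2*sqrt(-4 + H) (q(H) = -2*sqrt(H - 4) = -2*sqrt(-4 + H))
(13 - 30)*q(F(-2, Q) - 1*(-4)) = (13 - 30)*(-2*sqrt(-4 + (7 - 1*(-4)))) = -(-34)*sqrt(-4 + (7 + 4)) = -(-34)*sqrt(-4 + 11) = -(-34)*sqrt(7) = 34*sqrt(7)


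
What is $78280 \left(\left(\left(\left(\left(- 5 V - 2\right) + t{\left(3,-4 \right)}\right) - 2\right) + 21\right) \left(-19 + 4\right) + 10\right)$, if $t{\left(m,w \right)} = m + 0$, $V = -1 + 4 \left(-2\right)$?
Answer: $-75540200$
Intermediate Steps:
$V = -9$ ($V = -1 - 8 = -9$)
$t{\left(m,w \right)} = m$
$78280 \left(\left(\left(\left(\left(- 5 V - 2\right) + t{\left(3,-4 \right)}\right) - 2\right) + 21\right) \left(-19 + 4\right) + 10\right) = 78280 \left(\left(\left(\left(\left(\left(-5\right) \left(-9\right) - 2\right) + 3\right) - 2\right) + 21\right) \left(-19 + 4\right) + 10\right) = 78280 \left(\left(\left(\left(\left(45 - 2\right) + 3\right) - 2\right) + 21\right) \left(-15\right) + 10\right) = 78280 \left(\left(\left(\left(43 + 3\right) - 2\right) + 21\right) \left(-15\right) + 10\right) = 78280 \left(\left(\left(46 - 2\right) + 21\right) \left(-15\right) + 10\right) = 78280 \left(\left(44 + 21\right) \left(-15\right) + 10\right) = 78280 \left(65 \left(-15\right) + 10\right) = 78280 \left(-975 + 10\right) = 78280 \left(-965\right) = -75540200$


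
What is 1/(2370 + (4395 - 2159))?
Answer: 1/4606 ≈ 0.00021711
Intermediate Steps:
1/(2370 + (4395 - 2159)) = 1/(2370 + 2236) = 1/4606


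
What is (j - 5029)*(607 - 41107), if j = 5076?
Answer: -1903500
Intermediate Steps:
(j - 5029)*(607 - 41107) = (5076 - 5029)*(607 - 41107) = 47*(-40500) = -1903500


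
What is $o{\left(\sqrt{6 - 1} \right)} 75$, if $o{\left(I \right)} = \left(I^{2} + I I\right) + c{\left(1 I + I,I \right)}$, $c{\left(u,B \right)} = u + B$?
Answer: $750 + 225 \sqrt{5} \approx 1253.1$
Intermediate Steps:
$c{\left(u,B \right)} = B + u$
$o{\left(I \right)} = 2 I^{2} + 3 I$ ($o{\left(I \right)} = \left(I^{2} + I I\right) + \left(I + \left(1 I + I\right)\right) = \left(I^{2} + I^{2}\right) + \left(I + \left(I + I\right)\right) = 2 I^{2} + \left(I + 2 I\right) = 2 I^{2} + 3 I$)
$o{\left(\sqrt{6 - 1} \right)} 75 = \sqrt{6 - 1} \left(3 + 2 \sqrt{6 - 1}\right) 75 = \sqrt{5} \left(3 + 2 \sqrt{5}\right) 75 = 75 \sqrt{5} \left(3 + 2 \sqrt{5}\right)$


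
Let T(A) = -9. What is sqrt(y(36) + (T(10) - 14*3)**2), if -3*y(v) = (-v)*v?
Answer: 3*sqrt(337) ≈ 55.073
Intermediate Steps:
y(v) = v**2/3 (y(v) = -(-v)*v/3 = -(-1)*v**2/3 = v**2/3)
sqrt(y(36) + (T(10) - 14*3)**2) = sqrt((1/3)*36**2 + (-9 - 14*3)**2) = sqrt((1/3)*1296 + (-9 - 42)**2) = sqrt(432 + (-51)**2) = sqrt(432 + 2601) = sqrt(3033) = 3*sqrt(337)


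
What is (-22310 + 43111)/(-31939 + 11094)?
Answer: -1891/1895 ≈ -0.99789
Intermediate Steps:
(-22310 + 43111)/(-31939 + 11094) = 20801/(-20845) = 20801*(-1/20845) = -1891/1895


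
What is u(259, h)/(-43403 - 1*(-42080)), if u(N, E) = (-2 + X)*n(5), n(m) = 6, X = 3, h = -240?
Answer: -2/441 ≈ -0.0045351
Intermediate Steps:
u(N, E) = 6 (u(N, E) = (-2 + 3)*6 = 1*6 = 6)
u(259, h)/(-43403 - 1*(-42080)) = 6/(-43403 - 1*(-42080)) = 6/(-43403 + 42080) = 6/(-1323) = 6*(-1/1323) = -2/441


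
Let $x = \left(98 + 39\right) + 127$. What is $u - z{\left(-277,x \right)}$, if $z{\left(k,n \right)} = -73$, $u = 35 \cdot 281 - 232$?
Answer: $9676$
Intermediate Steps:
$u = 9603$ ($u = 9835 - 232 = 9603$)
$x = 264$ ($x = 137 + 127 = 264$)
$u - z{\left(-277,x \right)} = 9603 - -73 = 9603 + 73 = 9676$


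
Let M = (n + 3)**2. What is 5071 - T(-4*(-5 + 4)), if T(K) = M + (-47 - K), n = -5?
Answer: 5118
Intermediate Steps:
M = 4 (M = (-5 + 3)**2 = (-2)**2 = 4)
T(K) = -43 - K (T(K) = 4 + (-47 - K) = -43 - K)
5071 - T(-4*(-5 + 4)) = 5071 - (-43 - (-4)*(-5 + 4)) = 5071 - (-43 - (-4)*(-1)) = 5071 - (-43 - 1*4) = 5071 - (-43 - 4) = 5071 - 1*(-47) = 5071 + 47 = 5118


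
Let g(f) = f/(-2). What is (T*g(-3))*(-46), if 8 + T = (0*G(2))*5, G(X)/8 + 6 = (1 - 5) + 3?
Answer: 552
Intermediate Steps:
G(X) = -56 (G(X) = -48 + 8*((1 - 5) + 3) = -48 + 8*(-4 + 3) = -48 + 8*(-1) = -48 - 8 = -56)
g(f) = -f/2 (g(f) = f*(-1/2) = -f/2)
T = -8 (T = -8 + (0*(-56))*5 = -8 + 0*5 = -8 + 0 = -8)
(T*g(-3))*(-46) = -(-4)*(-3)*(-46) = -8*3/2*(-46) = -12*(-46) = 552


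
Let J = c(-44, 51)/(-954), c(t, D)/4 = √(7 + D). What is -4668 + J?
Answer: -4668 - 2*√58/477 ≈ -4668.0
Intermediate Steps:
c(t, D) = 4*√(7 + D)
J = -2*√58/477 (J = (4*√(7 + 51))/(-954) = (4*√58)*(-1/954) = -2*√58/477 ≈ -0.031932)
-4668 + J = -4668 - 2*√58/477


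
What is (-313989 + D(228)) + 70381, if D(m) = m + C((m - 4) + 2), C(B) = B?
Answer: -243154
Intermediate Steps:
D(m) = -2 + 2*m (D(m) = m + ((m - 4) + 2) = m + ((-4 + m) + 2) = m + (-2 + m) = -2 + 2*m)
(-313989 + D(228)) + 70381 = (-313989 + (-2 + 2*228)) + 70381 = (-313989 + (-2 + 456)) + 70381 = (-313989 + 454) + 70381 = -313535 + 70381 = -243154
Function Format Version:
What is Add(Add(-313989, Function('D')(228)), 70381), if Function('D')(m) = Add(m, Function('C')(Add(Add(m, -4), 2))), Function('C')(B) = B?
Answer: -243154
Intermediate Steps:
Function('D')(m) = Add(-2, Mul(2, m)) (Function('D')(m) = Add(m, Add(Add(m, -4), 2)) = Add(m, Add(Add(-4, m), 2)) = Add(m, Add(-2, m)) = Add(-2, Mul(2, m)))
Add(Add(-313989, Function('D')(228)), 70381) = Add(Add(-313989, Add(-2, Mul(2, 228))), 70381) = Add(Add(-313989, Add(-2, 456)), 70381) = Add(Add(-313989, 454), 70381) = Add(-313535, 70381) = -243154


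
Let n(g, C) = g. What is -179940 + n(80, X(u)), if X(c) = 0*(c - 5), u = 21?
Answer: -179860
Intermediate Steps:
X(c) = 0 (X(c) = 0*(-5 + c) = 0)
-179940 + n(80, X(u)) = -179940 + 80 = -179860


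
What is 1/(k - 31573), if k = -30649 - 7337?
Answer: -1/69559 ≈ -1.4376e-5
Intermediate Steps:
k = -37986
1/(k - 31573) = 1/(-37986 - 31573) = 1/(-69559) = -1/69559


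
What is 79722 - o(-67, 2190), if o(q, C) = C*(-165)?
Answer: 441072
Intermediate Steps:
o(q, C) = -165*C
79722 - o(-67, 2190) = 79722 - (-165)*2190 = 79722 - 1*(-361350) = 79722 + 361350 = 441072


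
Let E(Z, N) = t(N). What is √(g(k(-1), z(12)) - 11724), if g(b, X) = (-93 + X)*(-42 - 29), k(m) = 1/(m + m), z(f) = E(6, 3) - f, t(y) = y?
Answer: 3*I*√498 ≈ 66.948*I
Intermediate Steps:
E(Z, N) = N
z(f) = 3 - f
k(m) = 1/(2*m)
g(b, X) = 6603 - 71*X (g(b, X) = (-93 + X)*(-71) = 6603 - 71*X)
√(g(k(-1), z(12)) - 11724) = √((6603 - 71*(3 - 1*12)) - 11724) = √((6603 - 71*(3 - 12)) - 11724) = √((6603 - 71*(-9)) - 11724) = √((6603 + 639) - 11724) = √(7242 - 11724) = √(-4482) = 3*I*√498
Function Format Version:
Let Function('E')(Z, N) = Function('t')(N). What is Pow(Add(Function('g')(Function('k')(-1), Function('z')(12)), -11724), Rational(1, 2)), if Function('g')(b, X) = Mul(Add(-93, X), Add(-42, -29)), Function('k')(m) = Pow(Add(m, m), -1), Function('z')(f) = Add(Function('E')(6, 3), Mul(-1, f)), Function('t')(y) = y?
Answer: Mul(3, I, Pow(498, Rational(1, 2))) ≈ Mul(66.948, I)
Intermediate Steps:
Function('E')(Z, N) = N
Function('z')(f) = Add(3, Mul(-1, f))
Function('k')(m) = Mul(Rational(1, 2), Pow(m, -1)) (Function('k')(m) = Pow(Mul(2, m), -1) = Mul(Rational(1, 2), Pow(m, -1)))
Function('g')(b, X) = Add(6603, Mul(-71, X)) (Function('g')(b, X) = Mul(Add(-93, X), -71) = Add(6603, Mul(-71, X)))
Pow(Add(Function('g')(Function('k')(-1), Function('z')(12)), -11724), Rational(1, 2)) = Pow(Add(Add(6603, Mul(-71, Add(3, Mul(-1, 12)))), -11724), Rational(1, 2)) = Pow(Add(Add(6603, Mul(-71, Add(3, -12))), -11724), Rational(1, 2)) = Pow(Add(Add(6603, Mul(-71, -9)), -11724), Rational(1, 2)) = Pow(Add(Add(6603, 639), -11724), Rational(1, 2)) = Pow(Add(7242, -11724), Rational(1, 2)) = Pow(-4482, Rational(1, 2)) = Mul(3, I, Pow(498, Rational(1, 2)))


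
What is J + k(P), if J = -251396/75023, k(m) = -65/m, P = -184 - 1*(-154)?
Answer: -533077/450138 ≈ -1.1843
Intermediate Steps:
P = -30 (P = -184 + 154 = -30)
J = -251396/75023 (J = -251396*1/75023 = -251396/75023 ≈ -3.3509)
J + k(P) = -251396/75023 - 65/(-30) = -251396/75023 - 65*(-1/30) = -251396/75023 + 13/6 = -533077/450138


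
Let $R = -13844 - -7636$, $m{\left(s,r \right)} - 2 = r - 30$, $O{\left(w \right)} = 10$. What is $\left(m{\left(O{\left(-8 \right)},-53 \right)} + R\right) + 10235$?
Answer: $3946$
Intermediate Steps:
$m{\left(s,r \right)} = -28 + r$ ($m{\left(s,r \right)} = 2 + \left(r - 30\right) = 2 + \left(-30 + r\right) = -28 + r$)
$R = -6208$ ($R = -13844 + 7636 = -6208$)
$\left(m{\left(O{\left(-8 \right)},-53 \right)} + R\right) + 10235 = \left(\left(-28 - 53\right) - 6208\right) + 10235 = \left(-81 - 6208\right) + 10235 = -6289 + 10235 = 3946$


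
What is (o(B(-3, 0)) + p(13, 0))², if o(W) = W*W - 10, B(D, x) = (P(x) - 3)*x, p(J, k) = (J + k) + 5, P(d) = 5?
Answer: 64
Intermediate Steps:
p(J, k) = 5 + J + k
B(D, x) = 2*x (B(D, x) = (5 - 3)*x = 2*x)
o(W) = -10 + W² (o(W) = W² - 10 = -10 + W²)
(o(B(-3, 0)) + p(13, 0))² = ((-10 + (2*0)²) + (5 + 13 + 0))² = ((-10 + 0²) + 18)² = ((-10 + 0) + 18)² = (-10 + 18)² = 8² = 64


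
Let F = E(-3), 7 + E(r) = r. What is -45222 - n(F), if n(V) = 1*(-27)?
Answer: -45195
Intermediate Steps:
E(r) = -7 + r
F = -10 (F = -7 - 3 = -10)
n(V) = -27
-45222 - n(F) = -45222 - 1*(-27) = -45222 + 27 = -45195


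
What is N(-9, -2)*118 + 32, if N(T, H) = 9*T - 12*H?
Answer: -6694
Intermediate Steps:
N(T, H) = -12*H + 9*T
N(-9, -2)*118 + 32 = (-12*(-2) + 9*(-9))*118 + 32 = (24 - 81)*118 + 32 = -57*118 + 32 = -6726 + 32 = -6694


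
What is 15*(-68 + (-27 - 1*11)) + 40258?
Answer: 38668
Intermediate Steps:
15*(-68 + (-27 - 1*11)) + 40258 = 15*(-68 + (-27 - 11)) + 40258 = 15*(-68 - 38) + 40258 = 15*(-106) + 40258 = -1590 + 40258 = 38668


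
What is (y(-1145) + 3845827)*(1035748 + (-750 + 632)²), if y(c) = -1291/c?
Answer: 4622202527088432/1145 ≈ 4.0369e+12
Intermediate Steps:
(y(-1145) + 3845827)*(1035748 + (-750 + 632)²) = (-1291/(-1145) + 3845827)*(1035748 + (-750 + 632)²) = (-1291*(-1/1145) + 3845827)*(1035748 + (-118)²) = (1291/1145 + 3845827)*(1035748 + 13924) = (4403473206/1145)*1049672 = 4622202527088432/1145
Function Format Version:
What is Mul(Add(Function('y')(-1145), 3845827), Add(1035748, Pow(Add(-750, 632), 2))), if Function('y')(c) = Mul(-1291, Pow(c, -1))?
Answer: Rational(4622202527088432, 1145) ≈ 4.0369e+12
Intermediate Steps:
Mul(Add(Function('y')(-1145), 3845827), Add(1035748, Pow(Add(-750, 632), 2))) = Mul(Add(Mul(-1291, Pow(-1145, -1)), 3845827), Add(1035748, Pow(Add(-750, 632), 2))) = Mul(Add(Mul(-1291, Rational(-1, 1145)), 3845827), Add(1035748, Pow(-118, 2))) = Mul(Add(Rational(1291, 1145), 3845827), Add(1035748, 13924)) = Mul(Rational(4403473206, 1145), 1049672) = Rational(4622202527088432, 1145)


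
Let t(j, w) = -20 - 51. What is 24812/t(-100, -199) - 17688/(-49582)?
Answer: -614486368/1760161 ≈ -349.11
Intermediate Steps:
t(j, w) = -71
24812/t(-100, -199) - 17688/(-49582) = 24812/(-71) - 17688/(-49582) = 24812*(-1/71) - 17688*(-1/49582) = -24812/71 + 8844/24791 = -614486368/1760161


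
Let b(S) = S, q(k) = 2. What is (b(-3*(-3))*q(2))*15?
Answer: 270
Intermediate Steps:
(b(-3*(-3))*q(2))*15 = (-3*(-3)*2)*15 = (9*2)*15 = 18*15 = 270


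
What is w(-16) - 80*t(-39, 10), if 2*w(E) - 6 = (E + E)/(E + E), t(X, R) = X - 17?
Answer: 8967/2 ≈ 4483.5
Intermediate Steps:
t(X, R) = -17 + X
w(E) = 7/2 (w(E) = 3 + ((E + E)/(E + E))/2 = 3 + ((2*E)/((2*E)))/2 = 3 + ((2*E)*(1/(2*E)))/2 = 3 + (½)*1 = 3 + ½ = 7/2)
w(-16) - 80*t(-39, 10) = 7/2 - 80*(-17 - 39) = 7/2 - 80*(-56) = 7/2 + 4480 = 8967/2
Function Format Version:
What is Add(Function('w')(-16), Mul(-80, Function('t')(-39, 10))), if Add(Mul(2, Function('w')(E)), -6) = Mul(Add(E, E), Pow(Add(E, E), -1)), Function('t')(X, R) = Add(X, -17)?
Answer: Rational(8967, 2) ≈ 4483.5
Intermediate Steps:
Function('t')(X, R) = Add(-17, X)
Function('w')(E) = Rational(7, 2) (Function('w')(E) = Add(3, Mul(Rational(1, 2), Mul(Add(E, E), Pow(Add(E, E), -1)))) = Add(3, Mul(Rational(1, 2), Mul(Mul(2, E), Pow(Mul(2, E), -1)))) = Add(3, Mul(Rational(1, 2), Mul(Mul(2, E), Mul(Rational(1, 2), Pow(E, -1))))) = Add(3, Mul(Rational(1, 2), 1)) = Add(3, Rational(1, 2)) = Rational(7, 2))
Add(Function('w')(-16), Mul(-80, Function('t')(-39, 10))) = Add(Rational(7, 2), Mul(-80, Add(-17, -39))) = Add(Rational(7, 2), Mul(-80, -56)) = Add(Rational(7, 2), 4480) = Rational(8967, 2)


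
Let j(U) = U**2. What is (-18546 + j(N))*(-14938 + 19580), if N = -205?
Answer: 108989518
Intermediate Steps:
(-18546 + j(N))*(-14938 + 19580) = (-18546 + (-205)**2)*(-14938 + 19580) = (-18546 + 42025)*4642 = 23479*4642 = 108989518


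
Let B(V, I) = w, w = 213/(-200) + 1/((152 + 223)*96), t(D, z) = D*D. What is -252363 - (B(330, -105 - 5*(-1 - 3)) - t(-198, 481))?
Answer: -7673685661/36000 ≈ -2.1316e+5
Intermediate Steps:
t(D, z) = D**2
w = -38339/36000 (w = 213*(-1/200) + (1/96)/375 = -213/200 + (1/375)*(1/96) = -213/200 + 1/36000 = -38339/36000 ≈ -1.0650)
B(V, I) = -38339/36000
-252363 - (B(330, -105 - 5*(-1 - 3)) - t(-198, 481)) = -252363 - (-38339/36000 - 1*(-198)**2) = -252363 - (-38339/36000 - 1*39204) = -252363 - (-38339/36000 - 39204) = -252363 - 1*(-1411382339/36000) = -252363 + 1411382339/36000 = -7673685661/36000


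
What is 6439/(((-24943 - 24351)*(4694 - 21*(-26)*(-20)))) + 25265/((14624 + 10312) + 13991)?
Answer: 1107741632659/1706695613084 ≈ 0.64906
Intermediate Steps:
6439/(((-24943 - 24351)*(4694 - 21*(-26)*(-20)))) + 25265/((14624 + 10312) + 13991) = 6439/((-49294*(4694 + 546*(-20)))) + 25265/(24936 + 13991) = 6439/((-49294*(4694 - 10920))) + 25265/38927 = 6439/((-49294*(-6226))) + 25265*(1/38927) = 6439/306904444 + 25265/38927 = 1107741632659/1706695613084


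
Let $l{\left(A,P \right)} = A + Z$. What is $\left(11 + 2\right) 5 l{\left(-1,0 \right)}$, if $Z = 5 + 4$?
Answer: $520$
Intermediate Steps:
$Z = 9$
$l{\left(A,P \right)} = 9 + A$ ($l{\left(A,P \right)} = A + 9 = 9 + A$)
$\left(11 + 2\right) 5 l{\left(-1,0 \right)} = \left(11 + 2\right) 5 \left(9 - 1\right) = 13 \cdot 5 \cdot 8 = 65 \cdot 8 = 520$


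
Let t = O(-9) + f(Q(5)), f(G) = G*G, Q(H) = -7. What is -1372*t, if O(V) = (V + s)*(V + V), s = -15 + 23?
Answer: -91924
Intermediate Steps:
s = 8
O(V) = 2*V*(8 + V) (O(V) = (V + 8)*(V + V) = (8 + V)*(2*V) = 2*V*(8 + V))
f(G) = G²
t = 67 (t = 2*(-9)*(8 - 9) + (-7)² = 2*(-9)*(-1) + 49 = 18 + 49 = 67)
-1372*t = -1372*67 = -91924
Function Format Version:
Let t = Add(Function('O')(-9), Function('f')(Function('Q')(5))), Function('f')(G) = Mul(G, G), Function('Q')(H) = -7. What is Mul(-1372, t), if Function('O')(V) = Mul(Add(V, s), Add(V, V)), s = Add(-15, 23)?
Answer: -91924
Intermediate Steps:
s = 8
Function('O')(V) = Mul(2, V, Add(8, V)) (Function('O')(V) = Mul(Add(V, 8), Add(V, V)) = Mul(Add(8, V), Mul(2, V)) = Mul(2, V, Add(8, V)))
Function('f')(G) = Pow(G, 2)
t = 67 (t = Add(Mul(2, -9, Add(8, -9)), Pow(-7, 2)) = Add(Mul(2, -9, -1), 49) = Add(18, 49) = 67)
Mul(-1372, t) = Mul(-1372, 67) = -91924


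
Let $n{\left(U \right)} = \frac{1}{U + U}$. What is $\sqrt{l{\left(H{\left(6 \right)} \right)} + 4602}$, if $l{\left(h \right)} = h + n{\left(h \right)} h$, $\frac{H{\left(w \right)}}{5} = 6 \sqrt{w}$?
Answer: $\frac{\sqrt{18410 + 120 \sqrt{6}}}{2} \approx 68.381$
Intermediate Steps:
$H{\left(w \right)} = 30 \sqrt{w}$ ($H{\left(w \right)} = 5 \cdot 6 \sqrt{w} = 30 \sqrt{w}$)
$n{\left(U \right)} = \frac{1}{2 U}$
$l{\left(h \right)} = \frac{1}{2} + h$ ($l{\left(h \right)} = h + \frac{1}{2 h} h = h + \frac{1}{2} = \frac{1}{2} + h$)
$\sqrt{l{\left(H{\left(6 \right)} \right)} + 4602} = \sqrt{\left(\frac{1}{2} + 30 \sqrt{6}\right) + 4602} = \sqrt{\frac{9205}{2} + 30 \sqrt{6}}$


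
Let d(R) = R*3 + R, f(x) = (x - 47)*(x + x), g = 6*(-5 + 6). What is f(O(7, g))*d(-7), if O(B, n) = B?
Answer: 15680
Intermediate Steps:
g = 6 (g = 6*1 = 6)
f(x) = 2*x*(-47 + x) (f(x) = (-47 + x)*(2*x) = 2*x*(-47 + x))
d(R) = 4*R (d(R) = 3*R + R = 4*R)
f(O(7, g))*d(-7) = (2*7*(-47 + 7))*(4*(-7)) = (2*7*(-40))*(-28) = -560*(-28) = 15680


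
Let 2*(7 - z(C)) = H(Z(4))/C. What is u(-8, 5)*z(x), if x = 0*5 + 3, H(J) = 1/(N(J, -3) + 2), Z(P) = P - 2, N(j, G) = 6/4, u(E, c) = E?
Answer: -1168/21 ≈ -55.619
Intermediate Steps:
N(j, G) = 3/2 (N(j, G) = 6*(1/4) = 3/2)
Z(P) = -2 + P
H(J) = 2/7 (H(J) = 1/(3/2 + 2) = 1/(7/2) = 2/7)
x = 3 (x = 0 + 3 = 3)
z(C) = 7 - 1/(7*C)
u(-8, 5)*z(x) = -8*(7 - 1/7/3) = -8*(7 - 1/7*1/3) = -8*(7 - 1/21) = -8*146/21 = -1168/21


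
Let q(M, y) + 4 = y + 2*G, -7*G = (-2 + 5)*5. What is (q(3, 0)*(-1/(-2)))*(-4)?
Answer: 116/7 ≈ 16.571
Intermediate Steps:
G = -15/7 (G = -(-2 + 5)*5/7 = -3*5/7 = -1/7*15 = -15/7 ≈ -2.1429)
q(M, y) = -58/7 + y (q(M, y) = -4 + (y + 2*(-15/7)) = -4 + (y - 30/7) = -4 + (-30/7 + y) = -58/7 + y)
(q(3, 0)*(-1/(-2)))*(-4) = ((-58/7 + 0)*(-1/(-2)))*(-4) = -(-58)*(-1)/(7*2)*(-4) = -58/7*1/2*(-4) = -29/7*(-4) = 116/7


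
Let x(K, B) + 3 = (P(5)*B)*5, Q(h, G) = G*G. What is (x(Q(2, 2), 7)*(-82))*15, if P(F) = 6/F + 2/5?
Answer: -65190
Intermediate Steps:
Q(h, G) = G²
P(F) = ⅖ + 6/F (P(F) = 6/F + 2*(⅕) = 6/F + ⅖ = ⅖ + 6/F)
x(K, B) = -3 + 8*B (x(K, B) = -3 + ((⅖ + 6/5)*B)*5 = -3 + (8*B/5)*5 = -3 + 8*B)
(x(Q(2, 2), 7)*(-82))*15 = ((-3 + 8*7)*(-82))*15 = ((-3 + 56)*(-82))*15 = (53*(-82))*15 = -4346*15 = -65190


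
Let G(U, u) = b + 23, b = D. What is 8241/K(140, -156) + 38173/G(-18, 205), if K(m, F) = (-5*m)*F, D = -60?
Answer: -1389395561/1346800 ≈ -1031.6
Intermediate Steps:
b = -60
K(m, F) = -5*F*m
G(U, u) = -37 (G(U, u) = -60 + 23 = -37)
8241/K(140, -156) + 38173/G(-18, 205) = 8241/((-5*(-156)*140)) + 38173/(-37) = 8241/109200 + 38173*(-1/37) = 8241*(1/109200) - 38173/37 = 2747/36400 - 38173/37 = -1389395561/1346800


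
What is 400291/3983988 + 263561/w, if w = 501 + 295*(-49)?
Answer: -522219100327/27796284276 ≈ -18.787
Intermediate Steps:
w = -13954 (w = 501 - 14455 = -13954)
400291/3983988 + 263561/w = 400291/3983988 + 263561/(-13954) = 400291*(1/3983988) + 263561*(-1/13954) = 400291/3983988 - 263561/13954 = -522219100327/27796284276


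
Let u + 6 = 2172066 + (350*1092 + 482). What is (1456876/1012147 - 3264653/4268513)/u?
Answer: 2914385405397/11037411859477232962 ≈ 2.6405e-7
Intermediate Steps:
u = 2554742 (u = -6 + (2172066 + (350*1092 + 482)) = -6 + (2172066 + (382200 + 482)) = -6 + (2172066 + 382682) = -6 + 2554748 = 2554742)
(1456876/1012147 - 3264653/4268513)/u = (1456876/1012147 - 3264653/4268513)/2554742 = (1456876*(1/1012147) - 3264653*1/4268513)*(1/2554742) = (1456876/1012147 - 3264653/4268513)*(1/2554742) = (2914385405397/4320362627411)*(1/2554742) = 2914385405397/11037411859477232962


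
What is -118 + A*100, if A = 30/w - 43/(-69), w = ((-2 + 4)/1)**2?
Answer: 47908/69 ≈ 694.32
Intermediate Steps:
w = 4 (w = (2*1)**2 = 2**2 = 4)
A = 1121/138 (A = 30/4 - 43/(-69) = 30*(1/4) - 43*(-1/69) = 15/2 + 43/69 = 1121/138 ≈ 8.1232)
-118 + A*100 = -118 + (1121/138)*100 = -118 + 56050/69 = 47908/69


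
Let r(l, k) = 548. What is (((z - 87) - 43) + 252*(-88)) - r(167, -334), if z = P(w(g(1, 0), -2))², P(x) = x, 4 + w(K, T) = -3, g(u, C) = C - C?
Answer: -22805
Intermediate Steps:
g(u, C) = 0
w(K, T) = -7 (w(K, T) = -4 - 3 = -7)
z = 49 (z = (-7)² = 49)
(((z - 87) - 43) + 252*(-88)) - r(167, -334) = (((49 - 87) - 43) + 252*(-88)) - 1*548 = ((-38 - 43) - 22176) - 548 = (-81 - 22176) - 548 = -22257 - 548 = -22805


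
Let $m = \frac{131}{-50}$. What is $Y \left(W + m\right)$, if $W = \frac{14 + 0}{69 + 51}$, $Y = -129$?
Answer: $\frac{32293}{100} \approx 322.93$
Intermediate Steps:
$W = \frac{7}{60}$ ($W = \frac{14}{120} = 14 \cdot \frac{1}{120} = \frac{7}{60} \approx 0.11667$)
$m = - \frac{131}{50}$ ($m = 131 \left(- \frac{1}{50}\right) = - \frac{131}{50} \approx -2.62$)
$Y \left(W + m\right) = - 129 \left(\frac{7}{60} - \frac{131}{50}\right) = \left(-129\right) \left(- \frac{751}{300}\right) = \frac{32293}{100}$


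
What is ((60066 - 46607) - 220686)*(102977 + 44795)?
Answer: -30622348244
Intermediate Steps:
((60066 - 46607) - 220686)*(102977 + 44795) = (13459 - 220686)*147772 = -207227*147772 = -30622348244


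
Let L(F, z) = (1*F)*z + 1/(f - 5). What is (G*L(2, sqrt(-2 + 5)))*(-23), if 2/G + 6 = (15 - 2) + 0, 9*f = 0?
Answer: 46/35 - 92*sqrt(3)/7 ≈ -21.450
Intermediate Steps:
f = 0 (f = (1/9)*0 = 0)
L(F, z) = -1/5 + F*z (L(F, z) = (1*F)*z + 1/(0 - 5) = F*z + 1/(-5) = F*z - 1/5 = -1/5 + F*z)
G = 2/7 (G = 2/(-6 + ((15 - 2) + 0)) = 2/(-6 + (13 + 0)) = 2/(-6 + 13) = 2/7 ≈ 0.28571)
(G*L(2, sqrt(-2 + 5)))*(-23) = (2*(-1/5 + 2*sqrt(-2 + 5))/7)*(-23) = (2*(-1/5 + 2*sqrt(3))/7)*(-23) = (-2/35 + 4*sqrt(3)/7)*(-23) = 46/35 - 92*sqrt(3)/7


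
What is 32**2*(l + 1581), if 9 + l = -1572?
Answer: 0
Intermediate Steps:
l = -1581 (l = -9 - 1572 = -1581)
32**2*(l + 1581) = 32**2*(-1581 + 1581) = 1024*0 = 0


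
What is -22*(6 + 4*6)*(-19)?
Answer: 12540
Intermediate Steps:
-22*(6 + 4*6)*(-19) = -22*(6 + 24)*(-19) = -22*30*(-19) = -660*(-19) = 12540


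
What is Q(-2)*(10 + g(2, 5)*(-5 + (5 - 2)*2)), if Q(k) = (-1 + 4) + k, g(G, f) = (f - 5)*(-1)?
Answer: 10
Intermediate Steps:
g(G, f) = 5 - f (g(G, f) = (-5 + f)*(-1) = 5 - f)
Q(k) = 3 + k
Q(-2)*(10 + g(2, 5)*(-5 + (5 - 2)*2)) = (3 - 2)*(10 + (5 - 1*5)*(-5 + (5 - 2)*2)) = 1*(10 + (5 - 5)*(-5 + 3*2)) = 1*(10 + 0*(-5 + 6)) = 1*(10 + 0*1) = 1*(10 + 0) = 1*10 = 10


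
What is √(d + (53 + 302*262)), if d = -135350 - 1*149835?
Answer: 2*I*√51502 ≈ 453.88*I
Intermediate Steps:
d = -285185 (d = -135350 - 149835 = -285185)
√(d + (53 + 302*262)) = √(-285185 + (53 + 302*262)) = √(-285185 + (53 + 79124)) = √(-285185 + 79177) = √(-206008) = 2*I*√51502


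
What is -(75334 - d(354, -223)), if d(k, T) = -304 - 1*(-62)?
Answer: -75576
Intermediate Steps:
d(k, T) = -242 (d(k, T) = -304 + 62 = -242)
-(75334 - d(354, -223)) = -(75334 - 1*(-242)) = -(75334 + 242) = -1*75576 = -75576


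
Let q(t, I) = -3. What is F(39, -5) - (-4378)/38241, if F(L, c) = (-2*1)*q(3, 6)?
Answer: 233824/38241 ≈ 6.1145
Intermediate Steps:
F(L, c) = 6 (F(L, c) = -2*1*(-3) = -2*(-3) = 6)
F(39, -5) - (-4378)/38241 = 6 - (-4378)/38241 = 6 - 1*(-4378/38241) = 6 + 4378/38241 = 233824/38241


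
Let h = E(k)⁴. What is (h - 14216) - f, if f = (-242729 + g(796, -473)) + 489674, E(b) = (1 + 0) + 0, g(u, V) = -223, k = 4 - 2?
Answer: -260937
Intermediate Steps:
k = 2
E(b) = 1 (E(b) = 1 + 0 = 1)
h = 1 (h = 1⁴ = 1)
f = 246722 (f = (-242729 - 223) + 489674 = -242952 + 489674 = 246722)
(h - 14216) - f = (1 - 14216) - 1*246722 = -14215 - 246722 = -260937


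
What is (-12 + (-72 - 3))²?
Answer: 7569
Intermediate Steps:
(-12 + (-72 - 3))² = (-12 - 75)² = (-87)² = 7569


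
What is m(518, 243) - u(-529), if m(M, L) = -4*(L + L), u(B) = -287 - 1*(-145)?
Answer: -1802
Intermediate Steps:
u(B) = -142 (u(B) = -287 + 145 = -142)
m(M, L) = -8*L
m(518, 243) - u(-529) = -8*243 - 1*(-142) = -1944 + 142 = -1802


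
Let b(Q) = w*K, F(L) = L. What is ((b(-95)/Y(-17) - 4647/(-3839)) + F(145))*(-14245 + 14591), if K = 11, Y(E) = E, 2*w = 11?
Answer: 3221216577/65263 ≈ 49358.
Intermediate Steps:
w = 11/2 (w = (½)*11 = 11/2 ≈ 5.5000)
b(Q) = 121/2 (b(Q) = (11/2)*11 = 121/2)
((b(-95)/Y(-17) - 4647/(-3839)) + F(145))*(-14245 + 14591) = (((121/2)/(-17) - 4647/(-3839)) + 145)*(-14245 + 14591) = (((121/2)*(-1/17) - 4647*(-1/3839)) + 145)*346 = ((-121/34 + 4647/3839) + 145)*346 = (-306521/130526 + 145)*346 = (18619749/130526)*346 = 3221216577/65263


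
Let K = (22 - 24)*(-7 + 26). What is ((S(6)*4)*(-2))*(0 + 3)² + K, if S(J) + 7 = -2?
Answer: 610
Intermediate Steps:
S(J) = -9 (S(J) = -7 - 2 = -9)
K = -38 (K = -2*19 = -38)
((S(6)*4)*(-2))*(0 + 3)² + K = (-9*4*(-2))*(0 + 3)² - 38 = -36*(-2)*3² - 38 = 72*9 - 38 = 648 - 38 = 610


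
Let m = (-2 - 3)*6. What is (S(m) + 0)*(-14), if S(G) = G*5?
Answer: 2100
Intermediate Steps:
m = -30 (m = -5*6 = -30)
S(G) = 5*G
(S(m) + 0)*(-14) = (5*(-30) + 0)*(-14) = (-150 + 0)*(-14) = -150*(-14) = 2100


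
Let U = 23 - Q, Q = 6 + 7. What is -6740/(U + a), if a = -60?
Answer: 674/5 ≈ 134.80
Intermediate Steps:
Q = 13
U = 10 (U = 23 - 1*13 = 23 - 13 = 10)
-6740/(U + a) = -6740/(10 - 60) = -6740/(-50) = -6740*(-1/50) = 674/5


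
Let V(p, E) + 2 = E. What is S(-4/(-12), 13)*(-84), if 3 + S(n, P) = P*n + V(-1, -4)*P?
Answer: 6440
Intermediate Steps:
V(p, E) = -2 + E
S(n, P) = -3 - 6*P + P*n (S(n, P) = -3 + (P*n + (-2 - 4)*P) = -3 + (P*n - 6*P) = -3 + (-6*P + P*n) = -3 - 6*P + P*n)
S(-4/(-12), 13)*(-84) = (-3 - 6*13 + 13*(-4/(-12)))*(-84) = (-3 - 78 + 13*(-4*(-1/12)))*(-84) = (-3 - 78 + 13*(⅓))*(-84) = (-3 - 78 + 13/3)*(-84) = -230/3*(-84) = 6440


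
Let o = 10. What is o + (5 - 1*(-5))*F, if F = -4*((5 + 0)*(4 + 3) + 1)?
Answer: -1430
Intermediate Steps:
F = -144 (F = -4*(5*7 + 1) = -4*(35 + 1) = -4*36 = -144)
o + (5 - 1*(-5))*F = 10 + (5 - 1*(-5))*(-144) = 10 + (5 + 5)*(-144) = 10 + 10*(-144) = 10 - 1440 = -1430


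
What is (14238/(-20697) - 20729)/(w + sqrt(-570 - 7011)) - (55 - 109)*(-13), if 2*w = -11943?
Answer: -229175772022164/328083262709 + 10869072892*I*sqrt(21)/984249788127 ≈ -698.53 + 0.050605*I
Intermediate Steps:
w = -11943/2 (w = (1/2)*(-11943) = -11943/2 ≈ -5971.5)
(14238/(-20697) - 20729)/(w + sqrt(-570 - 7011)) - (55 - 109)*(-13) = (14238/(-20697) - 20729)/(-11943/2 + sqrt(-570 - 7011)) - (55 - 109)*(-13) = (14238*(-1/20697) - 20729)/(-11943/2 + sqrt(-7581)) - (-54)*(-13) = (-4746/6899 - 20729)/(-11943/2 + 19*I*sqrt(21)) - 1*702 = -143014117/(6899*(-11943/2 + 19*I*sqrt(21))) - 702 = -702 - 143014117/(6899*(-11943/2 + 19*I*sqrt(21)))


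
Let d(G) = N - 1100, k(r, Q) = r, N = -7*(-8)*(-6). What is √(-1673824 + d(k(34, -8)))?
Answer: 6*I*√46535 ≈ 1294.3*I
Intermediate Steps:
N = -336 (N = 56*(-6) = -336)
d(G) = -1436 (d(G) = -336 - 1100 = -1436)
√(-1673824 + d(k(34, -8))) = √(-1673824 - 1436) = √(-1675260) = 6*I*√46535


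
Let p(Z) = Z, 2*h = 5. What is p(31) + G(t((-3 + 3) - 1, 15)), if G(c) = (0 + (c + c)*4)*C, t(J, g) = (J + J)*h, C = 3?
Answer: -89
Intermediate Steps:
h = 5/2 (h = (1/2)*5 = 5/2 ≈ 2.5000)
t(J, g) = 5*J (t(J, g) = (J + J)*(5/2) = (2*J)*(5/2) = 5*J)
G(c) = 24*c (G(c) = (0 + (c + c)*4)*3 = (0 + (2*c)*4)*3 = (0 + 8*c)*3 = (8*c)*3 = 24*c)
p(31) + G(t((-3 + 3) - 1, 15)) = 31 + 24*(5*((-3 + 3) - 1)) = 31 + 24*(5*(0 - 1)) = 31 + 24*(5*(-1)) = 31 + 24*(-5) = 31 - 120 = -89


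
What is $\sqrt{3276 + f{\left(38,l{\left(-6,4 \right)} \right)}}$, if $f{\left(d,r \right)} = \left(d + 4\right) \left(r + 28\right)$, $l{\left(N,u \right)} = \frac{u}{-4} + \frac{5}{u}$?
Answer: $\frac{5 \sqrt{714}}{2} \approx 66.802$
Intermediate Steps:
$l{\left(N,u \right)} = \frac{5}{u} - \frac{u}{4}$ ($l{\left(N,u \right)} = u \left(- \frac{1}{4}\right) + \frac{5}{u} = - \frac{u}{4} + \frac{5}{u} = \frac{5}{u} - \frac{u}{4}$)
$f{\left(d,r \right)} = \left(4 + d\right) \left(28 + r\right)$
$\sqrt{3276 + f{\left(38,l{\left(-6,4 \right)} \right)}} = \sqrt{3276 + \left(112 + 4 \left(\frac{5}{4} - 1\right) + 28 \cdot 38 + 38 \left(\frac{5}{4} - 1\right)\right)} = \sqrt{3276 + \left(112 + 4 \left(5 \cdot \frac{1}{4} - 1\right) + 1064 + 38 \left(5 \cdot \frac{1}{4} - 1\right)\right)} = \sqrt{3276 + \left(112 + 4 \left(\frac{5}{4} - 1\right) + 1064 + 38 \left(\frac{5}{4} - 1\right)\right)} = \sqrt{3276 + \left(112 + 4 \cdot \frac{1}{4} + 1064 + 38 \cdot \frac{1}{4}\right)} = \sqrt{3276 + \left(112 + 1 + 1064 + \frac{19}{2}\right)} = \sqrt{3276 + \frac{2373}{2}} = \sqrt{\frac{8925}{2}} = \frac{5 \sqrt{714}}{2}$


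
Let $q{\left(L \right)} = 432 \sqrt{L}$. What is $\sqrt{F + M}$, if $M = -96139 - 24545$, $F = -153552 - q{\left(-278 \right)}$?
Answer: $2 \sqrt{-68559 - 108 i \sqrt{278}} \approx 6.8766 - 523.72 i$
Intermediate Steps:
$F = -153552 - 432 i \sqrt{278}$ ($F = -153552 - 432 \sqrt{-278} = -153552 - 432 i \sqrt{278} \approx -1.5355 \cdot 10^{5} - 7202.9 i$)
$M = -120684$ ($M = -96139 - 24545 = -120684$)
$\sqrt{F + M} = \sqrt{\left(-153552 - 432 i \sqrt{278}\right) - 120684} = \sqrt{-274236 - 432 i \sqrt{278}}$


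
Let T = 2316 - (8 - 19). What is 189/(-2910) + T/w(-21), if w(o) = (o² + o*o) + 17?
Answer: 2200553/872030 ≈ 2.5235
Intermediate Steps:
w(o) = 17 + 2*o² (w(o) = (o² + o²) + 17 = 2*o² + 17 = 17 + 2*o²)
T = 2327 (T = 2316 - (-11) = 2316 - 1*(-11) = 2316 + 11 = 2327)
189/(-2910) + T/w(-21) = 189/(-2910) + 2327/(17 + 2*(-21)²) = 189*(-1/2910) + 2327/(17 + 2*441) = -63/970 + 2327/(17 + 882) = -63/970 + 2327/899 = 2200553/872030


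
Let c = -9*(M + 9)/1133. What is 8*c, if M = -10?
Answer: 72/1133 ≈ 0.063548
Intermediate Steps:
c = 9/1133 (c = -9*(-10 + 9)/1133 = -9*(-1)*(1/1133) = 9*(1/1133) = 9/1133 ≈ 0.0079435)
8*c = 8*(9/1133) = 72/1133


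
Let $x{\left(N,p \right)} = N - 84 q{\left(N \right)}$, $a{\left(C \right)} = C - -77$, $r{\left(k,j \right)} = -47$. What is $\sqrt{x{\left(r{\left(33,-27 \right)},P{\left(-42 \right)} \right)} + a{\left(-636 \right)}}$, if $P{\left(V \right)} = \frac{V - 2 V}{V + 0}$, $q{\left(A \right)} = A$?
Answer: $\sqrt{3342} \approx 57.81$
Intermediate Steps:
$P{\left(V \right)} = -1$ ($P{\left(V \right)} = \frac{\left(-1\right) V}{V} = -1$)
$a{\left(C \right)} = 77 + C$ ($a{\left(C \right)} = C + 77 = 77 + C$)
$x{\left(N,p \right)} = - 83 N$ ($x{\left(N,p \right)} = N - 84 N = - 83 N$)
$\sqrt{x{\left(r{\left(33,-27 \right)},P{\left(-42 \right)} \right)} + a{\left(-636 \right)}} = \sqrt{\left(-83\right) \left(-47\right) + \left(77 - 636\right)} = \sqrt{3901 - 559} = \sqrt{3342}$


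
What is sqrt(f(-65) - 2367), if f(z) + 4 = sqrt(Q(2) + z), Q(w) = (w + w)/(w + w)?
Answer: sqrt(-2371 + 8*I) ≈ 0.08215 + 48.693*I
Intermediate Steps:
Q(w) = 1 (Q(w) = (2*w)/((2*w)) = (2*w)*(1/(2*w)) = 1)
f(z) = -4 + sqrt(1 + z)
sqrt(f(-65) - 2367) = sqrt((-4 + sqrt(1 - 65)) - 2367) = sqrt((-4 + sqrt(-64)) - 2367) = sqrt((-4 + 8*I) - 2367) = sqrt(-2371 + 8*I)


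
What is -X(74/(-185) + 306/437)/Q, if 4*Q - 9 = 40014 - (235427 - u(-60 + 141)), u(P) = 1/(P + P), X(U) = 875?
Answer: 567000/31655447 ≈ 0.017912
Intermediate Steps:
u(P) = 1/(2*P)
Q = -31655447/648 (Q = 9/4 + (40014 - (235427 - 1/(2*(-60 + 141))))/4 = 9/4 + (40014 - (235427 - 1/(2*81)))/4 = 9/4 + (40014 - (235427 - 1*1/162))/4 = 9/4 + (40014 - (235427 - 1/162))/4 = 9/4 + (40014 - 1*38139173/162)/4 = 9/4 + (40014 - 38139173/162)/4 = 9/4 + (¼)*(-31656905/162) = 9/4 - 31656905/648 = -31655447/648 ≈ -48851.)
-X(74/(-185) + 306/437)/Q = -875/(-31655447/648) = -875*(-648)/31655447 = -1*(-567000/31655447) = 567000/31655447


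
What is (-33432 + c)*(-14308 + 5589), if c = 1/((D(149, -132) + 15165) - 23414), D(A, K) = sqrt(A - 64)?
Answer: 19834949636427959/68045916 + 8719*sqrt(85)/68045916 ≈ 2.9149e+8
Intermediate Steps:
D(A, K) = sqrt(-64 + A)
c = 1/(-8249 + sqrt(85)) (c = 1/((sqrt(-64 + 149) + 15165) - 23414) = 1/((sqrt(85) + 15165) - 23414) = 1/((15165 + sqrt(85)) - 23414) = 1/(-8249 + sqrt(85)) ≈ -0.00012136)
(-33432 + c)*(-14308 + 5589) = (-33432 + (-8249/68045916 - sqrt(85)/68045916))*(-14308 + 5589) = (-2274911071961/68045916 - sqrt(85)/68045916)*(-8719) = 19834949636427959/68045916 + 8719*sqrt(85)/68045916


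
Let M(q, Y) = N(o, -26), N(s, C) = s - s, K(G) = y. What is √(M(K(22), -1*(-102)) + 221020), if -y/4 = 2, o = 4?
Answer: 2*√55255 ≈ 470.13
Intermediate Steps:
y = -8 (y = -4*2 = -8)
K(G) = -8
N(s, C) = 0
M(q, Y) = 0
√(M(K(22), -1*(-102)) + 221020) = √(0 + 221020) = √221020 = 2*√55255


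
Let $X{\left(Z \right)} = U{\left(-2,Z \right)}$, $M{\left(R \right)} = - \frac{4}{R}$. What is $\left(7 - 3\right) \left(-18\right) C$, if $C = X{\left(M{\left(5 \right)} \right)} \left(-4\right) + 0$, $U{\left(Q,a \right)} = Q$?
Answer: $-576$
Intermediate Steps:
$X{\left(Z \right)} = -2$
$C = 8$ ($C = \left(-2\right) \left(-4\right) + 0 = 8 + 0 = 8$)
$\left(7 - 3\right) \left(-18\right) C = \left(7 - 3\right) \left(-18\right) 8 = 4 \left(-18\right) 8 = \left(-72\right) 8 = -576$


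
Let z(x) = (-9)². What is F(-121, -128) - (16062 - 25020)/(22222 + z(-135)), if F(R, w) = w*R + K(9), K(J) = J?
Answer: 345638549/22303 ≈ 15497.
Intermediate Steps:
F(R, w) = 9 + R*w (F(R, w) = w*R + 9 = R*w + 9 = 9 + R*w)
z(x) = 81
F(-121, -128) - (16062 - 25020)/(22222 + z(-135)) = (9 - 121*(-128)) - (16062 - 25020)/(22222 + 81) = (9 + 15488) - (-8958)/22303 = 15497 - (-8958)/22303 = 15497 - 1*(-8958/22303) = 15497 + 8958/22303 = 345638549/22303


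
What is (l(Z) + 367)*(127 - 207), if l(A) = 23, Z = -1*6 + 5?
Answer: -31200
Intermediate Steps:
Z = -1 (Z = -6 + 5 = -1)
(l(Z) + 367)*(127 - 207) = (23 + 367)*(127 - 207) = 390*(-80) = -31200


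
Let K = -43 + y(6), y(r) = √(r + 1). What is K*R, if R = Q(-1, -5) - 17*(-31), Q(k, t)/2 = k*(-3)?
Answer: -22919 + 533*√7 ≈ -21509.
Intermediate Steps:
y(r) = √(1 + r)
Q(k, t) = -6*k (Q(k, t) = 2*(k*(-3)) = 2*(-3*k) = -6*k)
K = -43 + √7 (K = -43 + √(1 + 6) = -43 + √7 ≈ -40.354)
R = 533 (R = -6*(-1) - 17*(-31) = 6 + 527 = 533)
K*R = (-43 + √7)*533 = -22919 + 533*√7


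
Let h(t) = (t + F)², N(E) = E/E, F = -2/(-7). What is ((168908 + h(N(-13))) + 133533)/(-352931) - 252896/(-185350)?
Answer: 813328764562/1602686140825 ≈ 0.50748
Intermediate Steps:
F = 2/7 (F = -2*(-⅐) = 2/7 ≈ 0.28571)
N(E) = 1
h(t) = (2/7 + t)² (h(t) = (t + 2/7)² = (2/7 + t)²)
((168908 + h(N(-13))) + 133533)/(-352931) - 252896/(-185350) = ((168908 + (2 + 7*1)²/49) + 133533)/(-352931) - 252896/(-185350) = ((168908 + (2 + 7)²/49) + 133533)*(-1/352931) - 252896*(-1/185350) = ((168908 + (1/49)*9²) + 133533)*(-1/352931) + 126448/92675 = ((168908 + (1/49)*81) + 133533)*(-1/352931) + 126448/92675 = ((168908 + 81/49) + 133533)*(-1/352931) + 126448/92675 = (8276573/49 + 133533)*(-1/352931) + 126448/92675 = (14819690/49)*(-1/352931) + 126448/92675 = -14819690/17293619 + 126448/92675 = 813328764562/1602686140825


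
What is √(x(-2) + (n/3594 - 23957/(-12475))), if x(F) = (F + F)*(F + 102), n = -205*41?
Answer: 17*I*√111407193132918/8967030 ≈ 20.01*I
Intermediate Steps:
n = -8405
x(F) = 2*F*(102 + F) (x(F) = (2*F)*(102 + F) = 2*F*(102 + F))
√(x(-2) + (n/3594 - 23957/(-12475))) = √(2*(-2)*(102 - 2) + (-8405/3594 - 23957/(-12475))) = √(2*(-2)*100 + (-8405*1/3594 - 23957*(-1/12475))) = √(-400 + (-8405/3594 + 23957/12475)) = √(-400 - 18750917/44835150) = √(-17952810917/44835150) = 17*I*√111407193132918/8967030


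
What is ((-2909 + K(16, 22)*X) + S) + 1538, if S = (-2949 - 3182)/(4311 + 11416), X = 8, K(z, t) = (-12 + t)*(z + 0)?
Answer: -1437288/15727 ≈ -91.390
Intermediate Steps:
K(z, t) = z*(-12 + t) (K(z, t) = (-12 + t)*z = z*(-12 + t))
S = -6131/15727 ≈ -0.38984
((-2909 + K(16, 22)*X) + S) + 1538 = ((-2909 + (16*(-12 + 22))*8) - 6131/15727) + 1538 = ((-2909 + (16*10)*8) - 6131/15727) + 1538 = ((-2909 + 160*8) - 6131/15727) + 1538 = ((-2909 + 1280) - 6131/15727) + 1538 = (-1629 - 6131/15727) + 1538 = -25625414/15727 + 1538 = -1437288/15727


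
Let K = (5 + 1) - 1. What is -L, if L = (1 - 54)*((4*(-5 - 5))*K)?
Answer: -10600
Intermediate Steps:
K = 5 (K = 6 - 1 = 5)
L = 10600 (L = (1 - 54)*((4*(-5 - 5))*5) = -53*4*(-10)*5 = -(-2120)*5 = -53*(-200) = 10600)
-L = -1*10600 = -10600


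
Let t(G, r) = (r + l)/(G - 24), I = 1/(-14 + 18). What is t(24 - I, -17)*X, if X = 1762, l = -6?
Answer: 162104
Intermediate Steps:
I = ¼ (I = 1/4 = ¼ ≈ 0.25000)
t(G, r) = (-6 + r)/(-24 + G) (t(G, r) = (r - 6)/(G - 24) = (-6 + r)/(-24 + G))
t(24 - I, -17)*X = ((-6 - 17)/(-24 + (24 - 1*¼)))*1762 = (-23/(-24 + (24 - ¼)))*1762 = (-23/(-24 + 95/4))*1762 = (-23/(-¼))*1762 = -4*(-23)*1762 = 92*1762 = 162104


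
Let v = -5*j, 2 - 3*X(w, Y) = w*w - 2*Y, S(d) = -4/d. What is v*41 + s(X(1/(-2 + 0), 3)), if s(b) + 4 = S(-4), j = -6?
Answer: 1227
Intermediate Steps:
X(w, Y) = ⅔ - w²/3 + 2*Y/3 (X(w, Y) = ⅔ - (w*w - 2*Y)/3 = ⅔ - (w² - 2*Y)/3 = ⅔ + (-w²/3 + 2*Y/3) = ⅔ - w²/3 + 2*Y/3)
s(b) = -3 (s(b) = -4 - 4/(-4) = -4 - 4*(-¼) = -4 + 1 = -3)
v = 30 (v = -5*(-6) = 30)
v*41 + s(X(1/(-2 + 0), 3)) = 30*41 - 3 = 1230 - 3 = 1227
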